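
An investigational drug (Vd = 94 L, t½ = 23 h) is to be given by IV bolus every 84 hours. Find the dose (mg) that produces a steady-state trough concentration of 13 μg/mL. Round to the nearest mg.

τ/t½ = 84/23 ≈ 3.6522, so f = (1/2)^(84/23) ≈ 0.079540.
Cmin,ss = (D/Vd)·f/(1−f), so D = Cmin,ss·Vd·(1−f)/f.
D = 13 × 94 × (1−f)/f ≈ 13 × 94 × 11.57229 ≈ 14141.34 mg.

14141 mg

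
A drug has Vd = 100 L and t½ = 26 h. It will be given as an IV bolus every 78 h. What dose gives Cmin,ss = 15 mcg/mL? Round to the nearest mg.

τ/t½ = 78/26 ≈ 3, so f = (1/2)^(78/26) ≈ 0.125000.
Cmin,ss = (D/Vd)·f/(1−f), so D = Cmin,ss·Vd·(1−f)/f.
D = 15 × 100 × (1−f)/f ≈ 15 × 100 × 7.00000 ≈ 10500.00 mg.

10500 mg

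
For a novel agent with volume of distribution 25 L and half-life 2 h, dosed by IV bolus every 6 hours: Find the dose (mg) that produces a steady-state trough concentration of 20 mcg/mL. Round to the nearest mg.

3500 mg

τ/t½ = 6/2 ≈ 3, so f = (1/2)^(6/2) ≈ 0.125000.
Cmin,ss = (D/Vd)·f/(1−f), so D = Cmin,ss·Vd·(1−f)/f.
D = 20 × 25 × (1−f)/f ≈ 20 × 25 × 7.00000 ≈ 3500.00 mg.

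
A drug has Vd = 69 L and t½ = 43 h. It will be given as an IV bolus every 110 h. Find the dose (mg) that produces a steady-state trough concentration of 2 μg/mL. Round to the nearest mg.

τ/t½ = 110/43 ≈ 2.5581, so f = (1/2)^(110/43) ≈ 0.169794.
Cmin,ss = (D/Vd)·f/(1−f), so D = Cmin,ss·Vd·(1−f)/f.
D = 2 × 69 × (1−f)/f ≈ 2 × 69 × 4.88949 ≈ 674.75 mg.

675 mg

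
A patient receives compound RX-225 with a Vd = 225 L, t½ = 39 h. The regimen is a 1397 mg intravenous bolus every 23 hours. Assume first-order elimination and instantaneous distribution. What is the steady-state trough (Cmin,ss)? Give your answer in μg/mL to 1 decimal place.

τ/t½ = 23/39 ≈ 0.58974, so fraction remaining f = (1/2)^(23/39) ≈ 0.6645.
Single-dose peak C₀ = D/Vd = 1397/225 ≈ 6.209 μg/mL.
Steady-state trough Cmin,ss = C₀·f/(1−f) ≈ 6.209 × 0.6645/0.3355 ≈ 12.298 μg/mL.

12.3 μg/mL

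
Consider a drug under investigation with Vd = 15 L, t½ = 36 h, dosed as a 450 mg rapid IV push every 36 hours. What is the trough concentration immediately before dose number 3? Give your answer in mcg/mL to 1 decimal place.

22.5 mcg/mL

f = (1/2)^(τ/t½) = (1/2)^(36/36) ≈ 0.5000.
C₀ = D/Vd = 450/15 ≈ 30.000 mcg/mL.
Before the 3rd dose, 2 doses have been given. Superposition: Cmin = C₀·(f + f²).
≈ 30.000 × (0.5000 + 0.2500) ≈ 30.000 × 0.7500 ≈ 22.500 mcg/mL.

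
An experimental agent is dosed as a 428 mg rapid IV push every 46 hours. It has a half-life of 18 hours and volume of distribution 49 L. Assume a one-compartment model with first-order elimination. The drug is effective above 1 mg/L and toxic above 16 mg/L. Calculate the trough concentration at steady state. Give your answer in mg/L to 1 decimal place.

τ/t½ = 46/18 ≈ 2.5556, so fraction remaining f = (1/2)^(46/18) ≈ 0.1701.
At steady state, accumulation factor R = 1/(1 − e^(−kτ)) ≈ 1.2050.
Each bolus raises the concentration by D/Vd = 428/49 ≈ 8.735 mg/L.
Cmax,ss = C₀/(1 − f) ≈ 8.735/0.8299 ≈ 10.525 mg/L.
Steady-state trough Cmin,ss = Cmax,ss·f ≈ 10.525 × 0.1701 ≈ 1.790 mg/L.
Trough 1.8 mg/L vs MEC 1 mg/L: adequate.

1.8 mg/L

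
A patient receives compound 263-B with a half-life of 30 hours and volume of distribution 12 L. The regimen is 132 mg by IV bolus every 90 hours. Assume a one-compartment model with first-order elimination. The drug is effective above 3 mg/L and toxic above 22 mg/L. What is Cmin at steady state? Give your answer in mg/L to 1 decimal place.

The dosing interval is 3 half-lives, so f = 2^(−3) = 0.125.
Accumulation ratio R = 1/(1 − f) = 1/0.875 = 8/7.
Single-dose peak C₀ = D/Vd = 132/12 = 11 mg/L.
Steady-state peak Cmax,ss = C₀·R = 11 × 8/7 ≈ 12.571 mg/L.
Steady-state trough Cmin,ss = Cmax,ss·f ≈ 12.571 × 0.125 ≈ 1.571 mg/L.
Trough 1.6 mg/L vs MEC 3 mg/L: subtherapeutic.

1.6 mg/L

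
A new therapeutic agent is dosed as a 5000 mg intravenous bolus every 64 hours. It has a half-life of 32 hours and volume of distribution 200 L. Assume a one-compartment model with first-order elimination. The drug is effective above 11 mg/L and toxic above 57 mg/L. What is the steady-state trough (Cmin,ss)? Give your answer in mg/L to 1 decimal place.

8.3 mg/L

The dosing interval is 2 half-lives, so f = 2^(−2) = 0.25.
Accumulation ratio R = 1/(1 − f) = 1/0.75 = 4/3.
Single-dose peak C₀ = D/Vd = 5000/200 = 25 mg/L.
Steady-state peak Cmax,ss = C₀·R = 25 × 4/3 ≈ 33.333 mg/L.
Steady-state trough Cmin,ss = Cmax,ss·f ≈ 33.333 × 0.25 ≈ 8.333 mg/L.
Trough 8.3 mg/L vs MEC 11 mg/L: subtherapeutic.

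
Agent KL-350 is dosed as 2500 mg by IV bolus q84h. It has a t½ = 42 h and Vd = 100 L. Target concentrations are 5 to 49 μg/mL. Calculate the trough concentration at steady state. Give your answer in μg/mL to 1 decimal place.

The dosing interval is 2 half-lives, so f = 2^(−2) = 0.25.
At steady state, R = 1/(1 − 0.25) = 4/3.
Single-dose peak C₀ = D/Vd = 2500/100 = 25 μg/mL.
Steady-state peak Cmax,ss = C₀·R = 25 × 4/3 ≈ 33.333 μg/mL.
Steady-state trough Cmin,ss = Cmax,ss·f ≈ 33.333 × 0.25 ≈ 8.333 μg/mL.
Trough 8.3 μg/mL vs MEC 5 μg/mL: adequate.

8.3 μg/mL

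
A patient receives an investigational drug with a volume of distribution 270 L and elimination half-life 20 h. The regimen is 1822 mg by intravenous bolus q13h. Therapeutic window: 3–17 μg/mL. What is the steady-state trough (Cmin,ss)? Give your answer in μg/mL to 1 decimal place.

τ/t½ = 13/20 ≈ 0.65, so fraction remaining f = (1/2)^(13/20) ≈ 0.6373.
Accumulation ratio R = 1/(1 − f) ≈ 1/0.3627 ≈ 2.7571.
Single-dose peak C₀ = D/Vd = 1822/270 ≈ 6.748 μg/mL.
Cmax,ss = C₀/(1 − f) ≈ 6.748/0.3627 ≈ 18.605 μg/mL.
Steady-state trough Cmin,ss = Cmax,ss·f ≈ 18.605 × 0.6373 ≈ 11.857 μg/mL.
Trough 11.9 μg/mL vs MEC 3 μg/mL: adequate.

11.9 μg/mL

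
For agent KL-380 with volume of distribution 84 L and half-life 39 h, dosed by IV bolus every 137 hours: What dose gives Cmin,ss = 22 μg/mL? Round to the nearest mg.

τ/t½ = 137/39 ≈ 3.5128, so f = (1/2)^(137/39) ≈ 0.087606.
Cmin,ss = (D/Vd)·f/(1−f), so D = Cmin,ss·Vd·(1−f)/f.
D = 22 × 84 × (1−f)/f ≈ 22 × 84 × 10.41474 ≈ 19246.44 mg.

19246 mg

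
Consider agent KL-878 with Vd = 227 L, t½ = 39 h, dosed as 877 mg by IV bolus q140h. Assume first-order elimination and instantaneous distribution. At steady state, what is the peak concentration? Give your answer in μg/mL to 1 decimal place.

k = ln2/t½ = ln2/39 ≈ 0.017773 h⁻¹; fraction remaining f = e^(−kτ) = e^(−0.017773×140) ≈ 0.0831.
Accumulation ratio R = 1/(1 − f) ≈ 1/0.9169 ≈ 1.0906.
Single-dose peak C₀ = D/Vd = 877/227 ≈ 3.863 μg/mL.
Steady-state peak Cmax,ss = C₀·R ≈ 3.863 × 1.0906 ≈ 4.213 μg/mL.

4.2 μg/mL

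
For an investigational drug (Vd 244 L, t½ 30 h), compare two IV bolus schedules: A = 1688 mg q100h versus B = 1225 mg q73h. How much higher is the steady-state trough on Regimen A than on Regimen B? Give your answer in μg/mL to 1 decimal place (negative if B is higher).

-0.4 μg/mL

Regimen A: f = (1/2)^(100/30) ≈ 0.0992; Cmin,ss = (1688/244)·f/(1−f) ≈ 0.762 μg/mL.
Regimen B: f = (1/2)^(73/30) ≈ 0.1851; Cmin,ss = (1225/244)·f/(1−f) ≈ 1.140 μg/mL.
Difference ≈ 0.762 − 1.140 ≈ -0.378 μg/mL.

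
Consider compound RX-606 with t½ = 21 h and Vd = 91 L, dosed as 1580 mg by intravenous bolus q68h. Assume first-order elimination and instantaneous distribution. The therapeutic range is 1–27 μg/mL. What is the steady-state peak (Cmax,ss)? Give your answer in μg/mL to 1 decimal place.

19.4 μg/mL

τ/t½ = 68/21 ≈ 3.2381, so fraction remaining f = (1/2)^(68/21) ≈ 0.1060.
At steady state, accumulation factor R = 1/(1 − e^(−kτ)) ≈ 1.1186.
Single-dose peak C₀ = D/Vd = 1580/91 ≈ 17.363 μg/mL.
Steady-state peak Cmax,ss = C₀·R ≈ 17.363 × 1.1186 ≈ 19.422 μg/mL.
Peak 19.4 μg/mL vs MTC 27 μg/mL: below toxic threshold.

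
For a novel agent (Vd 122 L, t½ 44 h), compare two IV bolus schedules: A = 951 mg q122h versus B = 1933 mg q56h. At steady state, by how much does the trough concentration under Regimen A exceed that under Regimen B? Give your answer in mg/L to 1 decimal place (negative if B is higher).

Regimen A: f = (1/2)^(122/44) ≈ 0.1463; Cmin,ss = (951/122)·f/(1−f) ≈ 1.336 mg/L.
Regimen B: f = (1/2)^(56/44) ≈ 0.4139; Cmin,ss = (1933/122)·f/(1−f) ≈ 11.189 mg/L.
Difference ≈ 1.336 − 11.189 ≈ -9.853 mg/L.

-9.9 mg/L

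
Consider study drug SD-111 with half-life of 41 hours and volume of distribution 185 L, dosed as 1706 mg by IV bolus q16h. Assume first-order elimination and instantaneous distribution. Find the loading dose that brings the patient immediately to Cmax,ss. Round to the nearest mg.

f = (1/2)^(16/41) ≈ 0.763001; accumulation ratio R = 1/(1−f) ≈ 4.21943.
Loading dose to hit Cmax,ss on first dose: D_load = D_maint·R ≈ 1706 × 4.21943 ≈ 7198.35 mg.

7198 mg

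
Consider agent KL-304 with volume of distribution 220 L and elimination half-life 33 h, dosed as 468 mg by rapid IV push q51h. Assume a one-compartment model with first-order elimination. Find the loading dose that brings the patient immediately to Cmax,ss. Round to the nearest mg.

f = (1/2)^(51/33) ≈ 0.342588; accumulation ratio R = 1/(1−f) ≈ 1.52112.
Loading dose to hit Cmax,ss on first dose: D_load = D_maint·R ≈ 468 × 1.52112 ≈ 711.88 mg.

712 mg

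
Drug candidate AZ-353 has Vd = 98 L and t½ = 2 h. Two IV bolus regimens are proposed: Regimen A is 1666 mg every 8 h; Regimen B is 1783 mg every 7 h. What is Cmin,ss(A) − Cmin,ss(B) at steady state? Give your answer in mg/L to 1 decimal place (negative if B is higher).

Regimen A: f = (1/2)^(8/2) ≈ 0.0625; Cmin,ss = (1666/98)·f/(1−f) ≈ 1.133 mg/L.
Regimen B: f = (1/2)^(7/2) ≈ 0.0884; Cmin,ss = (1783/98)·f/(1−f) ≈ 1.764 mg/L.
Difference ≈ 1.133 − 1.764 ≈ -0.631 mg/L.

-0.6 mg/L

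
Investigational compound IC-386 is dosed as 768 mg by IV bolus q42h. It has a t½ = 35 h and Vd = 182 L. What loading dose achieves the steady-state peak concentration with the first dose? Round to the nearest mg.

f = (1/2)^(42/35) ≈ 0.435275; accumulation ratio R = 1/(1−f) ≈ 1.77077.
Loading dose to hit Cmax,ss on first dose: D_load = D_maint·R ≈ 768 × 1.77077 ≈ 1359.95 mg.

1360 mg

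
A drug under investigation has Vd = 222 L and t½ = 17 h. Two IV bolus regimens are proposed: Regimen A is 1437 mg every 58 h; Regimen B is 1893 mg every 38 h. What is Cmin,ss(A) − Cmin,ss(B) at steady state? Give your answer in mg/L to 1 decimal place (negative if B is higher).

-1.6 mg/L

Regimen A: f = (1/2)^(58/17) ≈ 0.0940; Cmin,ss = (1437/222)·f/(1−f) ≈ 0.672 mg/L.
Regimen B: f = (1/2)^(38/17) ≈ 0.2124; Cmin,ss = (1893/222)·f/(1−f) ≈ 2.300 mg/L.
Difference ≈ 0.672 − 2.300 ≈ -1.628 mg/L.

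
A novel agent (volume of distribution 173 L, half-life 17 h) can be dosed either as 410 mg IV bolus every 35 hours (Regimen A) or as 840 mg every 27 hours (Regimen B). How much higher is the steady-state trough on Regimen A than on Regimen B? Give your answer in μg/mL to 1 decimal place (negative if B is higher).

Regimen A: f = (1/2)^(35/17) ≈ 0.2400; Cmin,ss = (410/173)·f/(1−f) ≈ 0.748 μg/mL.
Regimen B: f = (1/2)^(27/17) ≈ 0.3326; Cmin,ss = (840/173)·f/(1−f) ≈ 2.420 μg/mL.
Difference ≈ 0.748 − 2.420 ≈ -1.672 μg/mL.

-1.7 μg/mL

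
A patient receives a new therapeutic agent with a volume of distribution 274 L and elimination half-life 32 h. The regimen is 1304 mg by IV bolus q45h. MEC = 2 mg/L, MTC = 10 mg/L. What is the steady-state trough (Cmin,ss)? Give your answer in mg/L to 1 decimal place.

τ/t½ = 45/32 ≈ 1.4062, so fraction remaining f = (1/2)^(45/32) ≈ 0.3773.
Each bolus raises the concentration by D/Vd = 1304/274 ≈ 4.759 mg/L.
Steady-state trough Cmin,ss = C₀·f/(1−f) ≈ 4.759 × 0.3773/0.6227 ≈ 2.884 mg/L.
Trough 2.9 mg/L vs MEC 2 mg/L: adequate.

2.9 mg/L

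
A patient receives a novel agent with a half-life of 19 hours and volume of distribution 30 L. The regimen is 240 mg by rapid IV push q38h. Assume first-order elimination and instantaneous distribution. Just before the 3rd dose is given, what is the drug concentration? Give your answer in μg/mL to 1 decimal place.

2.5 μg/mL

f = (1/2)^(τ/t½) = (1/2)^(38/19) ≈ 0.2500.
C₀ = D/Vd = 240/30 ≈ 8.000 μg/mL.
Before the 3rd dose, 2 doses have been given. Superposition: Cmin = C₀·(f + f²).
≈ 8.000 × (0.2500 + 0.0625) ≈ 8.000 × 0.3125 ≈ 2.500 μg/mL.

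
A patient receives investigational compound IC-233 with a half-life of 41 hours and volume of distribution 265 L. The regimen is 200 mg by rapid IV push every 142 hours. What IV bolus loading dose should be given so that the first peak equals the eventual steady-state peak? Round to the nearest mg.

220 mg

f = (1/2)^(142/41) ≈ 0.090658; accumulation ratio R = 1/(1−f) ≈ 1.09970.
Loading dose to hit Cmax,ss on first dose: D_load = D_maint·R ≈ 200 × 1.09970 ≈ 219.94 mg.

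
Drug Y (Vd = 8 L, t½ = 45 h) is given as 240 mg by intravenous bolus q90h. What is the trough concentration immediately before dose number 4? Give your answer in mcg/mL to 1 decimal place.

9.8 mcg/mL

f = (1/2)^(τ/t½) = (1/2)^(90/45) ≈ 0.2500.
C₀ = D/Vd = 240/8 ≈ 30.000 mcg/mL.
Before the 4th dose, 3 doses have been given. Superposition: Cmin = C₀·(f + f² + … + f^3).
≈ 30.000 × (0.2500 + 0.0625 + 0.0156) ≈ 30.000 × 0.3281 ≈ 9.843 mcg/mL.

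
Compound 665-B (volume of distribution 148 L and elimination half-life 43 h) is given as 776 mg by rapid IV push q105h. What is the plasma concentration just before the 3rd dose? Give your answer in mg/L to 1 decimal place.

f = (1/2)^(τ/t½) = (1/2)^(105/43) ≈ 0.1840.
C₀ = D/Vd = 776/148 ≈ 5.243 mg/L.
Before the 3rd dose, 2 doses have been given. Superposition: Cmin = C₀·(f + f²).
≈ 5.243 × (0.1840 + 0.0339) ≈ 5.243 × 0.2179 ≈ 1.142 mg/L.

1.1 mg/L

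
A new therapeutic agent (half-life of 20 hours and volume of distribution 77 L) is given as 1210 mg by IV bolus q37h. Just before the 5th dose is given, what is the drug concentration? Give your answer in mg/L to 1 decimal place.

6.0 mg/L

f = (1/2)^(τ/t½) = (1/2)^(37/20) ≈ 0.2774.
C₀ = D/Vd = 1210/77 ≈ 15.714 mg/L.
Before the 5th dose, 4 doses have been given. Superposition: Cmin = C₀·(f + f² + … + f^4).
≈ 15.714 × (0.2774 + 0.0770 + 0.0213 + 0.0059) ≈ 15.714 × 0.3816 ≈ 5.996 mg/L.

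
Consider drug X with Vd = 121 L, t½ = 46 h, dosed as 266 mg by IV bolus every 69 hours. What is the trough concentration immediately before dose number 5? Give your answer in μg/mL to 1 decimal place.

f = (1/2)^(τ/t½) = (1/2)^(69/46) ≈ 0.3536.
C₀ = D/Vd = 266/121 ≈ 2.198 μg/mL.
Before the 5th dose, 4 doses have been given. Superposition: Cmin = C₀·(f + f² + … + f^4).
≈ 2.198 × (0.3536 + 0.1250 + 0.0442 + 0.0156) ≈ 2.198 × 0.5384 ≈ 1.183 μg/mL.

1.2 μg/mL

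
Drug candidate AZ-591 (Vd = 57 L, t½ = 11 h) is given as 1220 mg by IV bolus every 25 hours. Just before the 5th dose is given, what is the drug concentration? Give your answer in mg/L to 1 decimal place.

5.6 mg/L

f = (1/2)^(τ/t½) = (1/2)^(25/11) ≈ 0.2069.
C₀ = D/Vd = 1220/57 ≈ 21.404 mg/L.
Before the 5th dose, 4 doses have been given. Superposition: Cmin = C₀·(f + f² + … + f^4).
≈ 21.404 × (0.2069 + 0.0428 + 0.0089 + 0.0018) ≈ 21.404 × 0.2604 ≈ 5.574 mg/L.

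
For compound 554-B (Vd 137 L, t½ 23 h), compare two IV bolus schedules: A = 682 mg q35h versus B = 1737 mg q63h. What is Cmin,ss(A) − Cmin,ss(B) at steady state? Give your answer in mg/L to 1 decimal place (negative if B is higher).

0.4 mg/L

Regimen A: f = (1/2)^(35/23) ≈ 0.3483; Cmin,ss = (682/137)·f/(1−f) ≈ 2.661 mg/L.
Regimen B: f = (1/2)^(63/23) ≈ 0.1498; Cmin,ss = (1737/137)·f/(1−f) ≈ 2.234 mg/L.
Difference ≈ 2.661 − 2.234 ≈ 0.427 mg/L.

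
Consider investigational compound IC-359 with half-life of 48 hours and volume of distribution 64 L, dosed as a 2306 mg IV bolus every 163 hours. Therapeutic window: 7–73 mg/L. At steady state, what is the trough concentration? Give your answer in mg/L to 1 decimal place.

3.8 mg/L

Over one 163-h interval, 163/48 ≈ 3.3958 half-lives elapse, leaving f ≈ 0.0950 of each dose.
Each bolus raises the concentration by D/Vd = 2306/64 ≈ 36.031 mg/L.
Steady-state trough Cmin,ss = C₀·f/(1−f) ≈ 36.031 × 0.0950/0.9050 ≈ 3.782 mg/L.
Trough 3.8 mg/L vs MEC 7 mg/L: subtherapeutic.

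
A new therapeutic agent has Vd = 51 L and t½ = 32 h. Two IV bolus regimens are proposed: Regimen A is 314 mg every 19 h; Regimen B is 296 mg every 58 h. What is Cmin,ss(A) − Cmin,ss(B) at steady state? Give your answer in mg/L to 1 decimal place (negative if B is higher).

Regimen A: f = (1/2)^(19/32) ≈ 0.6626; Cmin,ss = (314/51)·f/(1−f) ≈ 12.091 mg/L.
Regimen B: f = (1/2)^(58/32) ≈ 0.2847; Cmin,ss = (296/51)·f/(1−f) ≈ 2.310 mg/L.
Difference ≈ 12.091 − 2.310 ≈ 9.781 mg/L.

9.8 mg/L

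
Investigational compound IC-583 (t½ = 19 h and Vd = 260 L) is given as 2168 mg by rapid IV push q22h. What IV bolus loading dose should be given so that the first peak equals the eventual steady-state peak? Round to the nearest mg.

f = (1/2)^(22/19) ≈ 0.448166; accumulation ratio R = 1/(1−f) ≈ 1.81214.
Loading dose to hit Cmax,ss on first dose: D_load = D_maint·R ≈ 2168 × 1.81214 ≈ 3928.72 mg.

3929 mg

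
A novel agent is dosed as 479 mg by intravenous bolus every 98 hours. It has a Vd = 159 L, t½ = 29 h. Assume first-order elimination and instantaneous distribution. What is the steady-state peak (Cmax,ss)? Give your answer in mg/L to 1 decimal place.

3.3 mg/L

τ/t½ = 98/29 ≈ 3.3793, so fraction remaining f = (1/2)^(98/29) ≈ 0.0961.
At steady state, accumulation factor R = 1/(1 − e^(−kτ)) ≈ 1.1063.
Each bolus raises the concentration by D/Vd = 479/159 ≈ 3.013 mg/L.
Steady-state peak Cmax,ss = C₀·R ≈ 3.013 × 1.1063 ≈ 3.333 mg/L.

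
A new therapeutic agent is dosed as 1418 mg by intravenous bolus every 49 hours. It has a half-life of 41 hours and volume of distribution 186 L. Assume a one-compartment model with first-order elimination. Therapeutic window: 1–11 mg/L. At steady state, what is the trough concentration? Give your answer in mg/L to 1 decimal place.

5.9 mg/L

τ/t½ = 49/41 ≈ 1.1951, so fraction remaining f = (1/2)^(49/41) ≈ 0.4367.
Accumulation ratio R = 1/(1 − f) ≈ 1/0.5633 ≈ 1.7753.
Each bolus raises the concentration by D/Vd = 1418/186 ≈ 7.624 mg/L.
Cmax,ss = C₀/(1 − f) ≈ 7.624/0.5633 ≈ 13.535 mg/L.
One interval later, Cmin,ss = Cmax,ss·e^(−kτ) ≈ 13.535 × 0.4367 ≈ 5.911 mg/L.
Trough 5.9 mg/L vs MEC 1 mg/L: adequate.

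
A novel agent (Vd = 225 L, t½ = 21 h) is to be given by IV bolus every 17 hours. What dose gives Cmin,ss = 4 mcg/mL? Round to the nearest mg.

τ/t½ = 17/21 ≈ 0.80952, so f = (1/2)^(17/21) ≈ 0.570570.
Cmin,ss = (D/Vd)·f/(1−f), so D = Cmin,ss·Vd·(1−f)/f.
D = 4 × 225 × (1−f)/f ≈ 4 × 225 × 0.75263 ≈ 677.37 mg.

677 mg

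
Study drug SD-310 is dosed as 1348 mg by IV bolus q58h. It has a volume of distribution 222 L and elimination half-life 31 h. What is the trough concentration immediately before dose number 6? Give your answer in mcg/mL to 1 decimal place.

f = (1/2)^(τ/t½) = (1/2)^(58/31) ≈ 0.2734.
C₀ = D/Vd = 1348/222 ≈ 6.072 mcg/mL.
Before the 6th dose, 5 doses have been given. Superposition: Cmin = C₀·(f + f² + … + f^5).
≈ 6.072 × (0.2734 + 0.0747 + 0.0204 + 0.0056 + 0.0015) ≈ 6.072 × 0.3756 ≈ 2.281 mcg/mL.

2.3 mcg/mL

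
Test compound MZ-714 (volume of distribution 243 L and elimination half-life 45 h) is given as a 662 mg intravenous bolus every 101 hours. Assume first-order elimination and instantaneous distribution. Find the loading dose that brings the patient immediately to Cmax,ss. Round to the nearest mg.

f = (1/2)^(101/45) ≈ 0.211035; accumulation ratio R = 1/(1−f) ≈ 1.26748.
Loading dose to hit Cmax,ss on first dose: D_load = D_maint·R ≈ 662 × 1.26748 ≈ 839.07 mg.

839 mg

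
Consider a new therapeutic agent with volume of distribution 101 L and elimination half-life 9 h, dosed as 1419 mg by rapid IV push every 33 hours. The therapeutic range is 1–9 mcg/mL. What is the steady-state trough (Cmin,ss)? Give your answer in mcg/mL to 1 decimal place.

1.2 mcg/mL

Over one 33-h interval, 33/9 ≈ 3.6667 half-lives elapse, leaving f ≈ 0.0787 of each dose.
Each bolus raises the concentration by D/Vd = 1419/101 ≈ 14.050 mcg/mL.
Steady-state trough Cmin,ss = C₀·f/(1−f) ≈ 14.050 × 0.0787/0.9213 ≈ 1.200 mcg/mL.
Trough 1.2 mcg/mL vs MEC 1 mcg/mL: adequate.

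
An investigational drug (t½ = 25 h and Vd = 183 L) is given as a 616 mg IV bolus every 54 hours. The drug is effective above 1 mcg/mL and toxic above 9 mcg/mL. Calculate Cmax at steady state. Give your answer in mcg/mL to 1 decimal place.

τ/t½ = 54/25 ≈ 2.16, so fraction remaining f = (1/2)^(54/25) ≈ 0.2238.
At steady state, accumulation factor R = 1/(1 − e^(−kτ)) ≈ 1.2883.
Each bolus raises the concentration by D/Vd = 616/183 ≈ 3.366 mcg/mL.
Steady-state peak Cmax,ss = C₀·R ≈ 3.366 × 1.2883 ≈ 4.336 mcg/mL.
Peak 4.3 mcg/mL vs MTC 9 mcg/mL: below toxic threshold.

4.3 mcg/mL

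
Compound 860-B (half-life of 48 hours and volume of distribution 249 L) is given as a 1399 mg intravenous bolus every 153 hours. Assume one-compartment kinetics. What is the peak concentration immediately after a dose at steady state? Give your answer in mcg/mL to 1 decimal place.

k = ln2/t½ = ln2/48 ≈ 0.014441 h⁻¹; fraction remaining f = e^(−kτ) = e^(−0.014441×153) ≈ 0.1098.
Accumulation ratio R = 1/(1 − f) ≈ 1/0.8902 ≈ 1.1233.
Each bolus raises the concentration by D/Vd = 1399/249 ≈ 5.618 mcg/mL.
Steady-state peak Cmax,ss = C₀·R ≈ 5.618 × 1.1233 ≈ 6.311 mcg/mL.

6.3 mcg/mL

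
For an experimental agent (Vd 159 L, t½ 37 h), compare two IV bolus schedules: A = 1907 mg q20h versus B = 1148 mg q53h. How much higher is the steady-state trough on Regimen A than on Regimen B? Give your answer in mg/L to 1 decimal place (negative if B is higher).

Regimen A: f = (1/2)^(20/37) ≈ 0.6875; Cmin,ss = (1907/159)·f/(1−f) ≈ 26.386 mg/L.
Regimen B: f = (1/2)^(53/37) ≈ 0.3705; Cmin,ss = (1148/159)·f/(1−f) ≈ 4.249 mg/L.
Difference ≈ 26.386 − 4.249 ≈ 22.137 mg/L.

22.1 mg/L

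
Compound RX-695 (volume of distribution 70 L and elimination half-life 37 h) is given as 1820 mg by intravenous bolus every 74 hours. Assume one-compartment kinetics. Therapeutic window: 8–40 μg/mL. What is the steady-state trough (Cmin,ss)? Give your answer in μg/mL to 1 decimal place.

τ = 74 h = 2 half-lives, so f = (1/2)^2 = 0.25.
Accumulation ratio R = 1/(1 − f) = 1/0.75 = 4/3.
Single-dose peak C₀ = D/Vd = 1820/70 = 26 μg/mL.
Steady-state peak Cmax,ss = C₀·R = 26 × 4/3 ≈ 34.667 μg/mL.
Steady-state trough Cmin,ss = Cmax,ss·f ≈ 34.667 × 0.25 ≈ 8.667 μg/mL.
Trough 8.7 μg/mL vs MEC 8 μg/mL: adequate.

8.7 μg/mL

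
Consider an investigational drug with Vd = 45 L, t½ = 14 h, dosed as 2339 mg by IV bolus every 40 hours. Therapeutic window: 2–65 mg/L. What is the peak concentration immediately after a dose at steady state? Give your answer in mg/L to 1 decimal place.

60.3 mg/L

k = ln2/t½ = ln2/14 ≈ 0.049511 h⁻¹; fraction remaining f = e^(−kτ) = e^(−0.049511×40) ≈ 0.1380.
Accumulation ratio R = 1/(1 − f) ≈ 1/0.8620 ≈ 1.1601.
Single-dose peak C₀ = D/Vd = 2339/45 ≈ 51.978 mg/L.
Cmax,ss = C₀/(1 − f) ≈ 51.978/0.8620 ≈ 60.299 mg/L.
Peak 60.3 mg/L vs MTC 65 mg/L: below toxic threshold.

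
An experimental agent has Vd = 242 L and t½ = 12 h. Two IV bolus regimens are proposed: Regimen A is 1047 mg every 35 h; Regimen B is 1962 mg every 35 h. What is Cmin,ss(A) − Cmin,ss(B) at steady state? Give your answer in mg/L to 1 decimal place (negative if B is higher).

-0.6 mg/L

Regimen A: f = (1/2)^(35/12) ≈ 0.1324; Cmin,ss = (1047/242)·f/(1−f) ≈ 0.660 mg/L.
Regimen B: f = (1/2)^(35/12) ≈ 0.1324; Cmin,ss = (1962/242)·f/(1−f) ≈ 1.237 mg/L.
Difference ≈ 0.660 − 1.237 ≈ -0.577 mg/L.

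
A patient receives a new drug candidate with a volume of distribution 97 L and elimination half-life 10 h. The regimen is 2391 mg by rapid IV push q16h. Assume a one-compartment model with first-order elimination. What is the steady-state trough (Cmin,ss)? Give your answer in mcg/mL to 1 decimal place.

12.1 mcg/mL

Over one 16-h interval, 16/10 ≈ 1.6 half-lives elapse, leaving f ≈ 0.3299 of each dose.
Accumulation ratio R = 1/(1 − f) ≈ 1/0.6701 ≈ 1.4923.
Single-dose peak C₀ = D/Vd = 2391/97 ≈ 24.649 mcg/mL.
Steady-state peak Cmax,ss = C₀·R ≈ 24.649 × 1.4923 ≈ 36.784 mcg/mL.
One interval later, Cmin,ss = Cmax,ss·e^(−kτ) ≈ 36.784 × 0.3299 ≈ 12.135 mcg/mL.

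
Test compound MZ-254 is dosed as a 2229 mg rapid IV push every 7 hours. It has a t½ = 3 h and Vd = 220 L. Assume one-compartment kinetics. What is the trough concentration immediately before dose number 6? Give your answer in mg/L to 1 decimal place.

f = (1/2)^(τ/t½) = (1/2)^(7/3) ≈ 0.1984.
C₀ = D/Vd = 2229/220 ≈ 10.132 mg/L.
Before the 6th dose, 5 doses have been given. Superposition: Cmin = C₀·(f + f² + … + f^5).
≈ 10.132 × (0.1984 + 0.0394 + 0.0078 + 0.0015 + 0.0003) ≈ 10.132 × 0.2474 ≈ 2.507 mg/L.

2.5 mg/L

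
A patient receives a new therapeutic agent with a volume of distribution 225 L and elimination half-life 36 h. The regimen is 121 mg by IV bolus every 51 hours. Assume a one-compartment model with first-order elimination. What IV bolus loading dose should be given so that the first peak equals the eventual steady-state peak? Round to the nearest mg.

193 mg

f = (1/2)^(51/36) ≈ 0.374577; accumulation ratio R = 1/(1−f) ≈ 1.59892.
Loading dose to hit Cmax,ss on first dose: D_load = D_maint·R ≈ 121 × 1.59892 ≈ 193.47 mg.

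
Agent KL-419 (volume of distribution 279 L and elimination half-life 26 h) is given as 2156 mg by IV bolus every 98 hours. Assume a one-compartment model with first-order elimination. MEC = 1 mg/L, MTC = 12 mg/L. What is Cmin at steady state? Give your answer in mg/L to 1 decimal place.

0.6 mg/L

Over one 98-h interval, 98/26 ≈ 3.7692 half-lives elapse, leaving f ≈ 0.0733 of each dose.
Single-dose peak C₀ = D/Vd = 2156/279 ≈ 7.728 mg/L.
Steady-state trough Cmin,ss = C₀·f/(1−f) ≈ 7.728 × 0.0733/0.9267 ≈ 0.611 mg/L.
Trough 0.6 mg/L vs MEC 1 mg/L: subtherapeutic.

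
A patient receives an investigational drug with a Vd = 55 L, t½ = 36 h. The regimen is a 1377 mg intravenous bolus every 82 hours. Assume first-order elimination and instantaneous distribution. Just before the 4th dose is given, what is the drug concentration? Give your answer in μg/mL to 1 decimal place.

f = (1/2)^(τ/t½) = (1/2)^(82/36) ≈ 0.2062.
C₀ = D/Vd = 1377/55 ≈ 25.036 μg/mL.
Before the 4th dose, 3 doses have been given. Superposition: Cmin = C₀·(f + f² + … + f^3).
≈ 25.036 × (0.2062 + 0.0425 + 0.0088) ≈ 25.036 × 0.2575 ≈ 6.447 μg/mL.

6.4 μg/mL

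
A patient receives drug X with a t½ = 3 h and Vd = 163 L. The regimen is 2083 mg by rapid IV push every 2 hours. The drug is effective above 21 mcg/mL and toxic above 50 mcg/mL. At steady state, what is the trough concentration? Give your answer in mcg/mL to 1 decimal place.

21.8 mcg/mL

Over one 2-h interval, 2/3 ≈ 0.66667 half-lives elapse, leaving f ≈ 0.6300 of each dose.
Single-dose peak C₀ = D/Vd = 2083/163 ≈ 12.779 mcg/mL.
Steady-state trough Cmin,ss = C₀·f/(1−f) ≈ 12.779 × 0.6300/0.3700 ≈ 21.759 mcg/mL.
Trough 21.8 mcg/mL vs MEC 21 mcg/mL: adequate.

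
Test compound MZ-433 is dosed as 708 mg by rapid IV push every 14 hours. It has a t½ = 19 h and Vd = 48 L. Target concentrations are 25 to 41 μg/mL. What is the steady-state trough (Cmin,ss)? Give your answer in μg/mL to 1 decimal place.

Over one 14-h interval, 14/19 ≈ 0.73684 half-lives elapse, leaving f ≈ 0.6001 of each dose.
At steady state, accumulation factor R = 1/(1 − e^(−kτ)) ≈ 2.5006.
Single-dose peak C₀ = D/Vd = 708/48 ≈ 14.750 μg/mL.
Steady-state peak Cmax,ss = C₀·R ≈ 14.750 × 2.5006 ≈ 36.884 μg/mL.
One interval later, Cmin,ss = Cmax,ss·e^(−kτ) ≈ 36.884 × 0.6001 ≈ 22.134 μg/mL.
Trough 22.1 μg/mL vs MEC 25 μg/mL: subtherapeutic.

22.1 μg/mL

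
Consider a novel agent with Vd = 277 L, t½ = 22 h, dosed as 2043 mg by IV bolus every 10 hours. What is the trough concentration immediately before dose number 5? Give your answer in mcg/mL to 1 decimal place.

14.3 mcg/mL

f = (1/2)^(τ/t½) = (1/2)^(10/22) ≈ 0.7297.
C₀ = D/Vd = 2043/277 ≈ 7.375 mcg/mL.
Before the 5th dose, 4 doses have been given. Superposition: Cmin = C₀·(f + f² + … + f^4).
≈ 7.375 × (0.7297 + 0.5325 + 0.3885 + 0.2835) ≈ 7.375 × 1.9342 ≈ 14.265 mcg/mL.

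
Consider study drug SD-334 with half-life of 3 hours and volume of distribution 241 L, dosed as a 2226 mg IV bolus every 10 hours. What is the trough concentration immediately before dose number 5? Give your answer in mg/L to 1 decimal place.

f = (1/2)^(τ/t½) = (1/2)^(10/3) ≈ 0.0992.
C₀ = D/Vd = 2226/241 ≈ 9.237 mg/L.
Before the 5th dose, 4 doses have been given. Superposition: Cmin = C₀·(f + f² + … + f^4).
≈ 9.237 × (0.0992 + 0.0098 + 0.0010 + 0.0001) ≈ 9.237 × 0.1101 ≈ 1.017 mg/L.

1.0 mg/L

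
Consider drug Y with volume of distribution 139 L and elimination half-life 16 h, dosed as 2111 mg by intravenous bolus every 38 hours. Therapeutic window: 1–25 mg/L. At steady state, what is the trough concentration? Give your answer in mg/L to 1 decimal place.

3.6 mg/L

Over one 38-h interval, 38/16 ≈ 2.375 half-lives elapse, leaving f ≈ 0.1928 of each dose.
Single-dose peak C₀ = D/Vd = 2111/139 ≈ 15.187 mg/L.
Steady-state trough Cmin,ss = C₀·f/(1−f) ≈ 15.187 × 0.1928/0.8072 ≈ 3.627 mg/L.
Trough 3.6 mg/L vs MEC 1 mg/L: adequate.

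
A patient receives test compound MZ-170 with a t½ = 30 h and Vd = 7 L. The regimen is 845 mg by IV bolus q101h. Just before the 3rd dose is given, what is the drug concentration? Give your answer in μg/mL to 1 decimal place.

12.8 μg/mL

f = (1/2)^(τ/t½) = (1/2)^(101/30) ≈ 0.0969.
C₀ = D/Vd = 845/7 ≈ 120.714 μg/mL.
Before the 3rd dose, 2 doses have been given. Superposition: Cmin = C₀·(f + f²).
≈ 120.714 × (0.0969 + 0.0094) ≈ 120.714 × 0.1063 ≈ 12.832 μg/mL.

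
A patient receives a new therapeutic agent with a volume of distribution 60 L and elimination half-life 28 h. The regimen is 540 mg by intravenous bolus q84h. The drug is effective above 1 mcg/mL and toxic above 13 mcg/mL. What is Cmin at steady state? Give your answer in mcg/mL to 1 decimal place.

1.3 mcg/mL

The dosing interval is 3 half-lives, so f = 2^(−3) = 0.125.
Accumulation ratio R = 1/(1 − f) = 1/0.875 = 8/7.
Single-dose peak C₀ = D/Vd = 540/60 = 9 mcg/mL.
Steady-state peak Cmax,ss = C₀·R = 9 × 8/7 ≈ 10.286 mcg/mL.
Steady-state trough Cmin,ss = Cmax,ss·f ≈ 10.286 × 0.125 ≈ 1.286 mcg/mL.
Trough 1.3 mcg/mL vs MEC 1 mcg/mL: adequate.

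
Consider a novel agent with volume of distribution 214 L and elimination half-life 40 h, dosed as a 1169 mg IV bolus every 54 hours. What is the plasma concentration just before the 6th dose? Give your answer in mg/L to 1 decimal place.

3.5 mg/L

f = (1/2)^(τ/t½) = (1/2)^(54/40) ≈ 0.3923.
C₀ = D/Vd = 1169/214 ≈ 5.463 mg/L.
Before the 6th dose, 5 doses have been given. Superposition: Cmin = C₀·(f + f² + … + f^5).
≈ 5.463 × (0.3923 + 0.1539 + 0.0604 + 0.0237 + 0.0093) ≈ 5.463 × 0.6396 ≈ 3.494 mg/L.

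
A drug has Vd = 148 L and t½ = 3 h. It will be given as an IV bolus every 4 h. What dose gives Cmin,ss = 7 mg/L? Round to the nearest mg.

1575 mg

τ/t½ = 4/3 ≈ 1.3333, so f = (1/2)^(4/3) ≈ 0.396850.
Cmin,ss = (D/Vd)·f/(1−f), so D = Cmin,ss·Vd·(1−f)/f.
D = 7 × 148 × (1−f)/f ≈ 7 × 148 × 1.51984 ≈ 1574.55 mg.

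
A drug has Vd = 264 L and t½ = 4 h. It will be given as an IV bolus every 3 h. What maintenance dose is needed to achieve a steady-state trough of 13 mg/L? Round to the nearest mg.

2340 mg

τ/t½ = 3/4 ≈ 0.75, so f = (1/2)^(3/4) ≈ 0.594604.
Cmin,ss = (D/Vd)·f/(1−f), so D = Cmin,ss·Vd·(1−f)/f.
D = 13 × 264 × (1−f)/f ≈ 13 × 264 × 0.68179 ≈ 2339.90 mg.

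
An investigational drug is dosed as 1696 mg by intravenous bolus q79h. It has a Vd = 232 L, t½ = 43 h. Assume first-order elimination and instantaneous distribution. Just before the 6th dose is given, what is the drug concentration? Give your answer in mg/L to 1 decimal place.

2.8 mg/L

f = (1/2)^(τ/t½) = (1/2)^(79/43) ≈ 0.2799.
C₀ = D/Vd = 1696/232 ≈ 7.310 mg/L.
Before the 6th dose, 5 doses have been given. Superposition: Cmin = C₀·(f + f² + … + f^5).
≈ 7.310 × (0.2799 + 0.0783 + 0.0219 + 0.0061 + 0.0017) ≈ 7.310 × 0.3879 ≈ 2.836 mg/L.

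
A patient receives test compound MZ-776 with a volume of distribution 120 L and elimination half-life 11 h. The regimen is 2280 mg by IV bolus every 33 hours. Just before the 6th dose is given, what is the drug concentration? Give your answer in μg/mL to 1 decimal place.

2.7 μg/mL

f = (1/2)^(τ/t½) = (1/2)^(33/11) ≈ 0.1250.
C₀ = D/Vd = 2280/120 ≈ 19.000 μg/mL.
Before the 6th dose, 5 doses have been given. Superposition: Cmin = C₀·(f + f² + … + f^5).
≈ 19.000 × (0.1250 + 0.0156 + 0.0020 + 0.0002 + 0.0000) ≈ 19.000 × 0.1428 ≈ 2.713 μg/mL.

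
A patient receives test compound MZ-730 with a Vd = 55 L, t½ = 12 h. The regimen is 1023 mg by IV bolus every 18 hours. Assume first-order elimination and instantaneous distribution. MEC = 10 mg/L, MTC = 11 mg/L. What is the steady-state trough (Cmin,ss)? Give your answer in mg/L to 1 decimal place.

10.2 mg/L

Over one 18-h interval, 18/12 ≈ 1.5 half-lives elapse, leaving f ≈ 0.3536 of each dose.
Each bolus raises the concentration by D/Vd = 1023/55 ≈ 18.600 mg/L.
Steady-state trough Cmin,ss = C₀·f/(1−f) ≈ 18.600 × 0.3536/0.6464 ≈ 10.175 mg/L.
Trough 10.2 mg/L vs MEC 10 mg/L: adequate.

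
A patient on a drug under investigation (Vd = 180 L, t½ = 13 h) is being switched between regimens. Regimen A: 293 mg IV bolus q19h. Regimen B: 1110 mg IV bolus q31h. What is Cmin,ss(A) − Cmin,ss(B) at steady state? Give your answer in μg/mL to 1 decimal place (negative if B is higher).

-0.5 μg/mL

Regimen A: f = (1/2)^(19/13) ≈ 0.3631; Cmin,ss = (293/180)·f/(1−f) ≈ 0.928 μg/mL.
Regimen B: f = (1/2)^(31/13) ≈ 0.1915; Cmin,ss = (1110/180)·f/(1−f) ≈ 1.461 μg/mL.
Difference ≈ 0.928 − 1.461 ≈ -0.533 μg/mL.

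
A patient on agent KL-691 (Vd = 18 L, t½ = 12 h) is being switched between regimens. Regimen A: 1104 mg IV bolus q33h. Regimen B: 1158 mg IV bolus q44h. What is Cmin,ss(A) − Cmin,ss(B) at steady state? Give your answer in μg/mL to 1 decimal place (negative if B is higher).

5.2 μg/mL

Regimen A: f = (1/2)^(33/12) ≈ 0.1487; Cmin,ss = (1104/18)·f/(1−f) ≈ 10.713 μg/mL.
Regimen B: f = (1/2)^(44/12) ≈ 0.0787; Cmin,ss = (1158/18)·f/(1−f) ≈ 5.496 μg/mL.
Difference ≈ 10.713 − 5.496 ≈ 5.217 μg/mL.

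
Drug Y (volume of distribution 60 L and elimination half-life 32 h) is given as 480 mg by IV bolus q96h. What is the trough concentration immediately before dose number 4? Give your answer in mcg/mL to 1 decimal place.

1.1 mcg/mL

f = (1/2)^(τ/t½) = (1/2)^(96/32) ≈ 0.1250.
C₀ = D/Vd = 480/60 ≈ 8.000 mcg/mL.
Before the 4th dose, 3 doses have been given. Superposition: Cmin = C₀·(f + f² + … + f^3).
≈ 8.000 × (0.1250 + 0.0156 + 0.0020) ≈ 8.000 × 0.1426 ≈ 1.141 mcg/mL.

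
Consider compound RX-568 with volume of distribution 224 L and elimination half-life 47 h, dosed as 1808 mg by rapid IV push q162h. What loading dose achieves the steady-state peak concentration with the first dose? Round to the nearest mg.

1991 mg

f = (1/2)^(162/47) ≈ 0.091708; accumulation ratio R = 1/(1−f) ≈ 1.10097.
Loading dose to hit Cmax,ss on first dose: D_load = D_maint·R ≈ 1808 × 1.10097 ≈ 1990.55 mg.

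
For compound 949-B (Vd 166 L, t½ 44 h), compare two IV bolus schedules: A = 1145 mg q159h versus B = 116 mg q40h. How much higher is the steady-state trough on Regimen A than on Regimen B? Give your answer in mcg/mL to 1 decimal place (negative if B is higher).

-0.2 mcg/mL

Regimen A: f = (1/2)^(159/44) ≈ 0.0817; Cmin,ss = (1145/166)·f/(1−f) ≈ 0.614 mcg/mL.
Regimen B: f = (1/2)^(40/44) ≈ 0.5325; Cmin,ss = (116/166)·f/(1−f) ≈ 0.796 mcg/mL.
Difference ≈ 0.614 − 0.796 ≈ -0.182 mcg/mL.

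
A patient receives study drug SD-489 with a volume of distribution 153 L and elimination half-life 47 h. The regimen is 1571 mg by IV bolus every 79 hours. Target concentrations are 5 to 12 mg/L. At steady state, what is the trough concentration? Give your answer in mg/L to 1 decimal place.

4.7 mg/L

k = ln2/t½ = ln2/47 ≈ 0.014748 h⁻¹; fraction remaining f = e^(−kτ) = e^(−0.014748×79) ≈ 0.3119.
At steady state, accumulation factor R = 1/(1 − e^(−kτ)) ≈ 1.4533.
Single-dose peak C₀ = D/Vd = 1571/153 ≈ 10.268 mg/L.
Cmax,ss = C₀/(1 − f) ≈ 10.268/0.6881 ≈ 14.922 mg/L.
Steady-state trough Cmin,ss = Cmax,ss·f ≈ 14.922 × 0.3119 ≈ 4.654 mg/L.
Trough 4.7 mg/L vs MEC 5 mg/L: subtherapeutic.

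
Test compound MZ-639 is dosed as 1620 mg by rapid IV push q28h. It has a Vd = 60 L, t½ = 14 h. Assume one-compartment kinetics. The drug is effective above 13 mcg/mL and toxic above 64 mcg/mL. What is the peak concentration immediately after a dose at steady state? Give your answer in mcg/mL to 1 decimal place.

36.0 mcg/mL

The dosing interval is 2 half-lives, so f = 2^(−2) = 0.25.
Accumulation ratio R = 1/(1 − f) = 1/0.75 = 4/3.
Single-dose peak C₀ = D/Vd = 1620/60 = 27 mcg/mL.
Steady-state peak Cmax,ss = C₀·R = 27 × 4/3 ≈ 36.000 mcg/mL.
Peak 36.0 mcg/mL vs MTC 64 mcg/mL: below toxic threshold.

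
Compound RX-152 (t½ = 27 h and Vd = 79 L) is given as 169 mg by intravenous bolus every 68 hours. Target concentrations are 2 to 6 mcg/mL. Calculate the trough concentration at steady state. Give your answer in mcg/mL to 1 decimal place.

0.5 mcg/mL

Over one 68-h interval, 68/27 ≈ 2.5185 half-lives elapse, leaving f ≈ 0.1745 of each dose.
Single-dose peak C₀ = D/Vd = 169/79 ≈ 2.139 mcg/mL.
Steady-state trough Cmin,ss = C₀·f/(1−f) ≈ 2.139 × 0.1745/0.8255 ≈ 0.452 mcg/mL.
Trough 0.5 mcg/mL vs MEC 2 mcg/mL: subtherapeutic.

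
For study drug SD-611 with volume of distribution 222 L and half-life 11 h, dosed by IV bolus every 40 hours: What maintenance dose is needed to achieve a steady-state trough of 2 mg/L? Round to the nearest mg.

τ/t½ = 40/11 ≈ 3.6364, so f = (1/2)^(40/11) ≈ 0.080417.
Cmin,ss = (D/Vd)·f/(1−f), so D = Cmin,ss·Vd·(1−f)/f.
D = 2 × 222 × (1−f)/f ≈ 2 × 222 × 11.43518 ≈ 5077.22 mg.

5077 mg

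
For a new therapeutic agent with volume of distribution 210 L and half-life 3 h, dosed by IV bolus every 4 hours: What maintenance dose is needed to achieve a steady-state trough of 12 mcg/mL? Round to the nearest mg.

τ/t½ = 4/3 ≈ 1.3333, so f = (1/2)^(4/3) ≈ 0.396850.
Cmin,ss = (D/Vd)·f/(1−f), so D = Cmin,ss·Vd·(1−f)/f.
D = 12 × 210 × (1−f)/f ≈ 12 × 210 × 1.51984 ≈ 3830.00 mg.

3830 mg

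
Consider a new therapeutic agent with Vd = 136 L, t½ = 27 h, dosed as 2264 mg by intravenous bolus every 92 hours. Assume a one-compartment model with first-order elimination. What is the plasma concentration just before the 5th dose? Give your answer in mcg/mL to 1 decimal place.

1.7 mcg/mL

f = (1/2)^(τ/t½) = (1/2)^(92/27) ≈ 0.0942.
C₀ = D/Vd = 2264/136 ≈ 16.647 mcg/mL.
Before the 5th dose, 4 doses have been given. Superposition: Cmin = C₀·(f + f² + … + f^4).
≈ 16.647 × (0.0942 + 0.0089 + 0.0008 + 0.0001) ≈ 16.647 × 0.1040 ≈ 1.731 mcg/mL.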